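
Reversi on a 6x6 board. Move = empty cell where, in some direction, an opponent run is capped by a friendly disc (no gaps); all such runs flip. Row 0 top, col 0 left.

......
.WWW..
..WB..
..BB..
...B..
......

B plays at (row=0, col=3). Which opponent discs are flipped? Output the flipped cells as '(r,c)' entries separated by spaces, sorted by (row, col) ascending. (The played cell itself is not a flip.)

Answer: (1,3)

Derivation:
Dir NW: edge -> no flip
Dir N: edge -> no flip
Dir NE: edge -> no flip
Dir W: first cell '.' (not opp) -> no flip
Dir E: first cell '.' (not opp) -> no flip
Dir SW: opp run (1,2), next='.' -> no flip
Dir S: opp run (1,3) capped by B -> flip
Dir SE: first cell '.' (not opp) -> no flip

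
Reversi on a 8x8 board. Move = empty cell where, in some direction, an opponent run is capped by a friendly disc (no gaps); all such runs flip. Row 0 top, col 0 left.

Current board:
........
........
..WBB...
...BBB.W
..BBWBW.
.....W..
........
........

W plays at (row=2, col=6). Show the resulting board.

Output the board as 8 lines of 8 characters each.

Place W at (2,6); scan 8 dirs for brackets.
Dir NW: first cell '.' (not opp) -> no flip
Dir N: first cell '.' (not opp) -> no flip
Dir NE: first cell '.' (not opp) -> no flip
Dir W: first cell '.' (not opp) -> no flip
Dir E: first cell '.' (not opp) -> no flip
Dir SW: opp run (3,5) capped by W -> flip
Dir S: first cell '.' (not opp) -> no flip
Dir SE: first cell 'W' (not opp) -> no flip
All flips: (3,5)

Answer: ........
........
..WBB.W.
...BBW.W
..BBWBW.
.....W..
........
........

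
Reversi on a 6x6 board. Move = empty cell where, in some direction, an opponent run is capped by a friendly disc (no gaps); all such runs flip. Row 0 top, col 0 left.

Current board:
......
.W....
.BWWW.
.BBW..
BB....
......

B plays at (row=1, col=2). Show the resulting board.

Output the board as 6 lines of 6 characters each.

Answer: ......
.WB...
.BBWW.
.BBW..
BB....
......

Derivation:
Place B at (1,2); scan 8 dirs for brackets.
Dir NW: first cell '.' (not opp) -> no flip
Dir N: first cell '.' (not opp) -> no flip
Dir NE: first cell '.' (not opp) -> no flip
Dir W: opp run (1,1), next='.' -> no flip
Dir E: first cell '.' (not opp) -> no flip
Dir SW: first cell 'B' (not opp) -> no flip
Dir S: opp run (2,2) capped by B -> flip
Dir SE: opp run (2,3), next='.' -> no flip
All flips: (2,2)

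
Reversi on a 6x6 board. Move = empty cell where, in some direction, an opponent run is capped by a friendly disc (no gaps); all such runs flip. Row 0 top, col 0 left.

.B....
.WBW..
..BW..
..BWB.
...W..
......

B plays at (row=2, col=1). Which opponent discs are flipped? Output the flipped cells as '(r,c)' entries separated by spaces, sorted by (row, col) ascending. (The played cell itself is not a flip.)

Dir NW: first cell '.' (not opp) -> no flip
Dir N: opp run (1,1) capped by B -> flip
Dir NE: first cell 'B' (not opp) -> no flip
Dir W: first cell '.' (not opp) -> no flip
Dir E: first cell 'B' (not opp) -> no flip
Dir SW: first cell '.' (not opp) -> no flip
Dir S: first cell '.' (not opp) -> no flip
Dir SE: first cell 'B' (not opp) -> no flip

Answer: (1,1)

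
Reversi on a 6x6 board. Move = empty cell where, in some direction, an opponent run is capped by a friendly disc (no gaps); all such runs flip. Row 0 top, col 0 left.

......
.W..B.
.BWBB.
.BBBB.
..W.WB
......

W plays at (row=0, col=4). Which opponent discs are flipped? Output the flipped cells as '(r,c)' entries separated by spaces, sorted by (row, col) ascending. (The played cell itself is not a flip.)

Answer: (1,4) (2,4) (3,4)

Derivation:
Dir NW: edge -> no flip
Dir N: edge -> no flip
Dir NE: edge -> no flip
Dir W: first cell '.' (not opp) -> no flip
Dir E: first cell '.' (not opp) -> no flip
Dir SW: first cell '.' (not opp) -> no flip
Dir S: opp run (1,4) (2,4) (3,4) capped by W -> flip
Dir SE: first cell '.' (not opp) -> no flip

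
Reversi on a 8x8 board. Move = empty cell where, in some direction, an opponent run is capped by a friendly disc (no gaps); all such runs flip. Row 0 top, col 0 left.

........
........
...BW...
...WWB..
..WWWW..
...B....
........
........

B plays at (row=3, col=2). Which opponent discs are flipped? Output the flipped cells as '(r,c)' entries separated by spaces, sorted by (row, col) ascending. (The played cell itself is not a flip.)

Answer: (3,3) (3,4)

Derivation:
Dir NW: first cell '.' (not opp) -> no flip
Dir N: first cell '.' (not opp) -> no flip
Dir NE: first cell 'B' (not opp) -> no flip
Dir W: first cell '.' (not opp) -> no flip
Dir E: opp run (3,3) (3,4) capped by B -> flip
Dir SW: first cell '.' (not opp) -> no flip
Dir S: opp run (4,2), next='.' -> no flip
Dir SE: opp run (4,3), next='.' -> no flip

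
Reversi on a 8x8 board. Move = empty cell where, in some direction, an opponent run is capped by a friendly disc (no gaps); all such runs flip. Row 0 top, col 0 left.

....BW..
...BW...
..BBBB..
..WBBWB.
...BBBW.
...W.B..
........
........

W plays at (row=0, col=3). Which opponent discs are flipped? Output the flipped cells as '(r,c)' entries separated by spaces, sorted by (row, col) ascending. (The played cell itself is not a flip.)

Answer: (0,4) (1,3) (2,3) (3,3) (4,3)

Derivation:
Dir NW: edge -> no flip
Dir N: edge -> no flip
Dir NE: edge -> no flip
Dir W: first cell '.' (not opp) -> no flip
Dir E: opp run (0,4) capped by W -> flip
Dir SW: first cell '.' (not opp) -> no flip
Dir S: opp run (1,3) (2,3) (3,3) (4,3) capped by W -> flip
Dir SE: first cell 'W' (not opp) -> no flip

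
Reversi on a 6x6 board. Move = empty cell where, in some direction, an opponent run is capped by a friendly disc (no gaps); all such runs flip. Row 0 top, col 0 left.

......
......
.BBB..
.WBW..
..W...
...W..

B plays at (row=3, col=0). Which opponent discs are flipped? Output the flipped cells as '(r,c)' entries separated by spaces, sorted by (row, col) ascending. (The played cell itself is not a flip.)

Dir NW: edge -> no flip
Dir N: first cell '.' (not opp) -> no flip
Dir NE: first cell 'B' (not opp) -> no flip
Dir W: edge -> no flip
Dir E: opp run (3,1) capped by B -> flip
Dir SW: edge -> no flip
Dir S: first cell '.' (not opp) -> no flip
Dir SE: first cell '.' (not opp) -> no flip

Answer: (3,1)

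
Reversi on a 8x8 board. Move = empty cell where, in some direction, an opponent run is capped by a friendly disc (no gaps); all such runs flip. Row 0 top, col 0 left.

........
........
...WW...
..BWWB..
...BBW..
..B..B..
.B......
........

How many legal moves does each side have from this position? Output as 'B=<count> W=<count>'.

Answer: B=5 W=11

Derivation:
-- B to move --
(1,2): no bracket -> illegal
(1,3): flips 3 -> legal
(1,4): flips 3 -> legal
(1,5): no bracket -> illegal
(2,2): flips 1 -> legal
(2,5): flips 1 -> legal
(3,6): no bracket -> illegal
(4,2): no bracket -> illegal
(4,6): flips 1 -> legal
(5,4): no bracket -> illegal
(5,6): no bracket -> illegal
B mobility = 5
-- W to move --
(2,1): no bracket -> illegal
(2,2): no bracket -> illegal
(2,5): flips 1 -> legal
(2,6): no bracket -> illegal
(3,1): flips 1 -> legal
(3,6): flips 1 -> legal
(4,1): flips 1 -> legal
(4,2): flips 2 -> legal
(4,6): flips 1 -> legal
(5,0): no bracket -> illegal
(5,1): no bracket -> illegal
(5,3): flips 1 -> legal
(5,4): flips 1 -> legal
(5,6): no bracket -> illegal
(6,0): no bracket -> illegal
(6,2): no bracket -> illegal
(6,3): no bracket -> illegal
(6,4): no bracket -> illegal
(6,5): flips 1 -> legal
(6,6): flips 2 -> legal
(7,0): flips 3 -> legal
(7,1): no bracket -> illegal
(7,2): no bracket -> illegal
W mobility = 11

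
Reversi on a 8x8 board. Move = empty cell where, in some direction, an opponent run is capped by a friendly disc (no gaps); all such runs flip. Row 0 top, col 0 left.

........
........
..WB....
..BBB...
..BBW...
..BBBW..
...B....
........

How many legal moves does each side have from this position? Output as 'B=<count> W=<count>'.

Answer: B=7 W=5

Derivation:
-- B to move --
(1,1): flips 1 -> legal
(1,2): flips 1 -> legal
(1,3): no bracket -> illegal
(2,1): flips 1 -> legal
(3,1): no bracket -> illegal
(3,5): flips 1 -> legal
(4,5): flips 1 -> legal
(4,6): no bracket -> illegal
(5,6): flips 1 -> legal
(6,4): no bracket -> illegal
(6,5): no bracket -> illegal
(6,6): flips 2 -> legal
B mobility = 7
-- W to move --
(1,2): no bracket -> illegal
(1,3): no bracket -> illegal
(1,4): no bracket -> illegal
(2,1): no bracket -> illegal
(2,4): flips 2 -> legal
(2,5): no bracket -> illegal
(3,1): no bracket -> illegal
(3,5): no bracket -> illegal
(4,1): flips 2 -> legal
(4,5): no bracket -> illegal
(5,1): flips 3 -> legal
(6,1): no bracket -> illegal
(6,2): flips 4 -> legal
(6,4): flips 1 -> legal
(6,5): no bracket -> illegal
(7,2): no bracket -> illegal
(7,3): no bracket -> illegal
(7,4): no bracket -> illegal
W mobility = 5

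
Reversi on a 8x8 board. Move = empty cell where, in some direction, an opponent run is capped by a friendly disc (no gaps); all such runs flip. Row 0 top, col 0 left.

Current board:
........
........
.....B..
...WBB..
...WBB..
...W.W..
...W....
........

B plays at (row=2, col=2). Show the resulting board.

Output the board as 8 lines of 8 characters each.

Place B at (2,2); scan 8 dirs for brackets.
Dir NW: first cell '.' (not opp) -> no flip
Dir N: first cell '.' (not opp) -> no flip
Dir NE: first cell '.' (not opp) -> no flip
Dir W: first cell '.' (not opp) -> no flip
Dir E: first cell '.' (not opp) -> no flip
Dir SW: first cell '.' (not opp) -> no flip
Dir S: first cell '.' (not opp) -> no flip
Dir SE: opp run (3,3) capped by B -> flip
All flips: (3,3)

Answer: ........
........
..B..B..
...BBB..
...WBB..
...W.W..
...W....
........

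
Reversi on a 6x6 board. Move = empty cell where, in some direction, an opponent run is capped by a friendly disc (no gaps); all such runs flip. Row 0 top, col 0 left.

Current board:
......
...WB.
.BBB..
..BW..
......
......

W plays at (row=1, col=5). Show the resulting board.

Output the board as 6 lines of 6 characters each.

Place W at (1,5); scan 8 dirs for brackets.
Dir NW: first cell '.' (not opp) -> no flip
Dir N: first cell '.' (not opp) -> no flip
Dir NE: edge -> no flip
Dir W: opp run (1,4) capped by W -> flip
Dir E: edge -> no flip
Dir SW: first cell '.' (not opp) -> no flip
Dir S: first cell '.' (not opp) -> no flip
Dir SE: edge -> no flip
All flips: (1,4)

Answer: ......
...WWW
.BBB..
..BW..
......
......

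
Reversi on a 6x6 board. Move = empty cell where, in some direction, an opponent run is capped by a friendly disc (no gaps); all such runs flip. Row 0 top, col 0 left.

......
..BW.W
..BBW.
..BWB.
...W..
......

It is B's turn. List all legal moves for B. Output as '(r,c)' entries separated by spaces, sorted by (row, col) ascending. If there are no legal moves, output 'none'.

(0,2): no bracket -> illegal
(0,3): flips 1 -> legal
(0,4): flips 1 -> legal
(0,5): no bracket -> illegal
(1,4): flips 2 -> legal
(2,5): flips 1 -> legal
(3,5): no bracket -> illegal
(4,2): no bracket -> illegal
(4,4): flips 1 -> legal
(5,2): flips 1 -> legal
(5,3): flips 2 -> legal
(5,4): flips 1 -> legal

Answer: (0,3) (0,4) (1,4) (2,5) (4,4) (5,2) (5,3) (5,4)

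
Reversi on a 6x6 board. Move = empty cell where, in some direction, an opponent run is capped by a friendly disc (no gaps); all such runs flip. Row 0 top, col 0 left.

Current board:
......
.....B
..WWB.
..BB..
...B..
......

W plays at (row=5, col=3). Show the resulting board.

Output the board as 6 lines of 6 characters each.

Answer: ......
.....B
..WWB.
..BW..
...W..
...W..

Derivation:
Place W at (5,3); scan 8 dirs for brackets.
Dir NW: first cell '.' (not opp) -> no flip
Dir N: opp run (4,3) (3,3) capped by W -> flip
Dir NE: first cell '.' (not opp) -> no flip
Dir W: first cell '.' (not opp) -> no flip
Dir E: first cell '.' (not opp) -> no flip
Dir SW: edge -> no flip
Dir S: edge -> no flip
Dir SE: edge -> no flip
All flips: (3,3) (4,3)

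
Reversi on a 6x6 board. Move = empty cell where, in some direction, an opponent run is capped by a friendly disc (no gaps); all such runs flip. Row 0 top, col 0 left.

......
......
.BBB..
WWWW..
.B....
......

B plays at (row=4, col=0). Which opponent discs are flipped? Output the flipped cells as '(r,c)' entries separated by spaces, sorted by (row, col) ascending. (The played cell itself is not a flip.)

Answer: (3,1)

Derivation:
Dir NW: edge -> no flip
Dir N: opp run (3,0), next='.' -> no flip
Dir NE: opp run (3,1) capped by B -> flip
Dir W: edge -> no flip
Dir E: first cell 'B' (not opp) -> no flip
Dir SW: edge -> no flip
Dir S: first cell '.' (not opp) -> no flip
Dir SE: first cell '.' (not opp) -> no flip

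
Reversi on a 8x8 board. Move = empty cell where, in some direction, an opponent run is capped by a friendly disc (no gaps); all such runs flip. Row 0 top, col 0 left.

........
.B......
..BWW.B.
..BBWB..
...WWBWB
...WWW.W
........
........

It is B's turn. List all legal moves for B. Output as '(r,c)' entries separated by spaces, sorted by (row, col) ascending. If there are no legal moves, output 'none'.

Answer: (1,2) (1,3) (1,4) (1,5) (2,5) (4,2) (6,2) (6,3) (6,5) (6,6) (6,7)

Derivation:
(1,2): flips 2 -> legal
(1,3): flips 2 -> legal
(1,4): flips 1 -> legal
(1,5): flips 1 -> legal
(2,5): flips 2 -> legal
(3,6): no bracket -> illegal
(3,7): no bracket -> illegal
(4,2): flips 2 -> legal
(5,2): no bracket -> illegal
(5,6): no bracket -> illegal
(6,2): flips 2 -> legal
(6,3): flips 3 -> legal
(6,4): no bracket -> illegal
(6,5): flips 3 -> legal
(6,6): flips 2 -> legal
(6,7): flips 1 -> legal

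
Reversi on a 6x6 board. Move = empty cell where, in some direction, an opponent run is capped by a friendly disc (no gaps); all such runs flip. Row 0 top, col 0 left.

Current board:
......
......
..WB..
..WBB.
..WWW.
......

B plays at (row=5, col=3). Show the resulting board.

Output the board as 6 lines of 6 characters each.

Place B at (5,3); scan 8 dirs for brackets.
Dir NW: opp run (4,2), next='.' -> no flip
Dir N: opp run (4,3) capped by B -> flip
Dir NE: opp run (4,4), next='.' -> no flip
Dir W: first cell '.' (not opp) -> no flip
Dir E: first cell '.' (not opp) -> no flip
Dir SW: edge -> no flip
Dir S: edge -> no flip
Dir SE: edge -> no flip
All flips: (4,3)

Answer: ......
......
..WB..
..WBB.
..WBW.
...B..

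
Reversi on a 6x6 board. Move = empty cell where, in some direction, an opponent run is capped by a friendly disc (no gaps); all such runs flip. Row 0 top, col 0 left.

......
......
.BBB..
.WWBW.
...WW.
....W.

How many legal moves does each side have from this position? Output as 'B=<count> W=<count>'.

-- B to move --
(2,0): no bracket -> illegal
(2,4): no bracket -> illegal
(2,5): no bracket -> illegal
(3,0): flips 2 -> legal
(3,5): flips 1 -> legal
(4,0): flips 1 -> legal
(4,1): flips 2 -> legal
(4,2): flips 1 -> legal
(4,5): flips 1 -> legal
(5,2): no bracket -> illegal
(5,3): flips 1 -> legal
(5,5): flips 1 -> legal
B mobility = 8
-- W to move --
(1,0): flips 1 -> legal
(1,1): flips 3 -> legal
(1,2): flips 2 -> legal
(1,3): flips 3 -> legal
(1,4): flips 1 -> legal
(2,0): no bracket -> illegal
(2,4): no bracket -> illegal
(3,0): no bracket -> illegal
(4,2): no bracket -> illegal
W mobility = 5

Answer: B=8 W=5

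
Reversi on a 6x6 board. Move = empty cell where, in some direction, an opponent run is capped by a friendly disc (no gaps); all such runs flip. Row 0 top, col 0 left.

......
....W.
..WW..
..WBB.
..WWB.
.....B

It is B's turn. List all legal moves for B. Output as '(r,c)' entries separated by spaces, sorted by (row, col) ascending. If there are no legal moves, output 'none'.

Answer: (1,1) (1,2) (1,3) (3,1) (4,1) (5,1) (5,2) (5,3)

Derivation:
(0,3): no bracket -> illegal
(0,4): no bracket -> illegal
(0,5): no bracket -> illegal
(1,1): flips 1 -> legal
(1,2): flips 1 -> legal
(1,3): flips 1 -> legal
(1,5): no bracket -> illegal
(2,1): no bracket -> illegal
(2,4): no bracket -> illegal
(2,5): no bracket -> illegal
(3,1): flips 1 -> legal
(4,1): flips 2 -> legal
(5,1): flips 1 -> legal
(5,2): flips 1 -> legal
(5,3): flips 1 -> legal
(5,4): no bracket -> illegal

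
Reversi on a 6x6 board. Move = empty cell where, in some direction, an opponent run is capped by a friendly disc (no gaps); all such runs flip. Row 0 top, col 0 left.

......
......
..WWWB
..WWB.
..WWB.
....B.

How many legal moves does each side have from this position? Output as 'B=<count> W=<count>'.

-- B to move --
(1,1): flips 2 -> legal
(1,2): flips 1 -> legal
(1,3): no bracket -> illegal
(1,4): flips 1 -> legal
(1,5): no bracket -> illegal
(2,1): flips 5 -> legal
(3,1): flips 2 -> legal
(3,5): no bracket -> illegal
(4,1): flips 2 -> legal
(5,1): no bracket -> illegal
(5,2): flips 1 -> legal
(5,3): no bracket -> illegal
B mobility = 7
-- W to move --
(1,4): no bracket -> illegal
(1,5): no bracket -> illegal
(3,5): flips 1 -> legal
(4,5): flips 2 -> legal
(5,3): no bracket -> illegal
(5,5): flips 1 -> legal
W mobility = 3

Answer: B=7 W=3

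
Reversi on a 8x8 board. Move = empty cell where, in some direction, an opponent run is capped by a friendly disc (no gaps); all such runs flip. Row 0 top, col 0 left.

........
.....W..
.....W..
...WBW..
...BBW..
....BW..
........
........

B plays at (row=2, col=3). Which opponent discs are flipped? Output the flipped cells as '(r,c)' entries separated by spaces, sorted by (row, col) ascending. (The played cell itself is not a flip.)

Answer: (3,3)

Derivation:
Dir NW: first cell '.' (not opp) -> no flip
Dir N: first cell '.' (not opp) -> no flip
Dir NE: first cell '.' (not opp) -> no flip
Dir W: first cell '.' (not opp) -> no flip
Dir E: first cell '.' (not opp) -> no flip
Dir SW: first cell '.' (not opp) -> no flip
Dir S: opp run (3,3) capped by B -> flip
Dir SE: first cell 'B' (not opp) -> no flip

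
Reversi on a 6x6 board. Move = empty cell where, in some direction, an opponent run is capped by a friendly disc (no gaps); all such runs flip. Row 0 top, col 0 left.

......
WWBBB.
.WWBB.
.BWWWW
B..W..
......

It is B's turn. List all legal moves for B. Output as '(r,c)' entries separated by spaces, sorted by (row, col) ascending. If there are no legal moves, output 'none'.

(0,0): no bracket -> illegal
(0,1): flips 2 -> legal
(0,2): no bracket -> illegal
(2,0): flips 2 -> legal
(2,5): no bracket -> illegal
(3,0): flips 1 -> legal
(4,1): flips 1 -> legal
(4,2): flips 3 -> legal
(4,4): flips 1 -> legal
(4,5): flips 1 -> legal
(5,2): no bracket -> illegal
(5,3): flips 2 -> legal
(5,4): no bracket -> illegal

Answer: (0,1) (2,0) (3,0) (4,1) (4,2) (4,4) (4,5) (5,3)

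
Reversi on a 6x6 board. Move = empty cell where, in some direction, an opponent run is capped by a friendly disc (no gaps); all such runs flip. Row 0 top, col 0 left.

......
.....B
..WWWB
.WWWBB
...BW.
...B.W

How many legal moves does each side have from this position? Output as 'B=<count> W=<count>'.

-- B to move --
(1,1): no bracket -> illegal
(1,2): flips 1 -> legal
(1,3): flips 3 -> legal
(1,4): flips 1 -> legal
(2,0): no bracket -> illegal
(2,1): flips 4 -> legal
(3,0): flips 3 -> legal
(4,0): no bracket -> illegal
(4,1): no bracket -> illegal
(4,2): flips 2 -> legal
(4,5): flips 1 -> legal
(5,4): flips 1 -> legal
B mobility = 8
-- W to move --
(0,4): no bracket -> illegal
(0,5): no bracket -> illegal
(1,4): no bracket -> illegal
(4,2): flips 1 -> legal
(4,5): flips 1 -> legal
(5,2): no bracket -> illegal
(5,4): flips 1 -> legal
W mobility = 3

Answer: B=8 W=3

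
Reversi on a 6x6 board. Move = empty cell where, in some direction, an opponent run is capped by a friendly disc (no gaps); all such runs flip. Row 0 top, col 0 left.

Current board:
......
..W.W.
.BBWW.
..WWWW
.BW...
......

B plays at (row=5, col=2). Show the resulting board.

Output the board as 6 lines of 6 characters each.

Place B at (5,2); scan 8 dirs for brackets.
Dir NW: first cell 'B' (not opp) -> no flip
Dir N: opp run (4,2) (3,2) capped by B -> flip
Dir NE: first cell '.' (not opp) -> no flip
Dir W: first cell '.' (not opp) -> no flip
Dir E: first cell '.' (not opp) -> no flip
Dir SW: edge -> no flip
Dir S: edge -> no flip
Dir SE: edge -> no flip
All flips: (3,2) (4,2)

Answer: ......
..W.W.
.BBWW.
..BWWW
.BB...
..B...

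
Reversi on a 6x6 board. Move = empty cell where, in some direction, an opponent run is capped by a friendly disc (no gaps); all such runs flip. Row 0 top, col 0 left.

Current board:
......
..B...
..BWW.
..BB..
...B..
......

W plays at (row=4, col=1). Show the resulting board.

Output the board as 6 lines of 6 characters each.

Place W at (4,1); scan 8 dirs for brackets.
Dir NW: first cell '.' (not opp) -> no flip
Dir N: first cell '.' (not opp) -> no flip
Dir NE: opp run (3,2) capped by W -> flip
Dir W: first cell '.' (not opp) -> no flip
Dir E: first cell '.' (not opp) -> no flip
Dir SW: first cell '.' (not opp) -> no flip
Dir S: first cell '.' (not opp) -> no flip
Dir SE: first cell '.' (not opp) -> no flip
All flips: (3,2)

Answer: ......
..B...
..BWW.
..WB..
.W.B..
......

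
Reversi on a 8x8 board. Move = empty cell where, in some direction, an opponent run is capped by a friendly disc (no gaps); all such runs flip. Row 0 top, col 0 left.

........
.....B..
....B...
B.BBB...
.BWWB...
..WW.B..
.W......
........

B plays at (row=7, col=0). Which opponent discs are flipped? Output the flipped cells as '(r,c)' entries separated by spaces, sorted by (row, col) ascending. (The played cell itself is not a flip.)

Dir NW: edge -> no flip
Dir N: first cell '.' (not opp) -> no flip
Dir NE: opp run (6,1) (5,2) (4,3) capped by B -> flip
Dir W: edge -> no flip
Dir E: first cell '.' (not opp) -> no flip
Dir SW: edge -> no flip
Dir S: edge -> no flip
Dir SE: edge -> no flip

Answer: (4,3) (5,2) (6,1)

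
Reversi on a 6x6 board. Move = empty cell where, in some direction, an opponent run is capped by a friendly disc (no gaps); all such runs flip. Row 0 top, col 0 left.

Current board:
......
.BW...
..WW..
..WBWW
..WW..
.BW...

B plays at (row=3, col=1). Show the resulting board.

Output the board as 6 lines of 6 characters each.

Place B at (3,1); scan 8 dirs for brackets.
Dir NW: first cell '.' (not opp) -> no flip
Dir N: first cell '.' (not opp) -> no flip
Dir NE: opp run (2,2), next='.' -> no flip
Dir W: first cell '.' (not opp) -> no flip
Dir E: opp run (3,2) capped by B -> flip
Dir SW: first cell '.' (not opp) -> no flip
Dir S: first cell '.' (not opp) -> no flip
Dir SE: opp run (4,2), next='.' -> no flip
All flips: (3,2)

Answer: ......
.BW...
..WW..
.BBBWW
..WW..
.BW...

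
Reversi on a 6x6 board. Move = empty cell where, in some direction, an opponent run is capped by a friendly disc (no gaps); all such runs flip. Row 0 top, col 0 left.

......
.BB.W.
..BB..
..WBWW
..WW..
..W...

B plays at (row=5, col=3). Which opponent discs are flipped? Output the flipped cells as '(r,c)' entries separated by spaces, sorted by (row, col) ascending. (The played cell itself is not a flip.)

Answer: (4,3)

Derivation:
Dir NW: opp run (4,2), next='.' -> no flip
Dir N: opp run (4,3) capped by B -> flip
Dir NE: first cell '.' (not opp) -> no flip
Dir W: opp run (5,2), next='.' -> no flip
Dir E: first cell '.' (not opp) -> no flip
Dir SW: edge -> no flip
Dir S: edge -> no flip
Dir SE: edge -> no flip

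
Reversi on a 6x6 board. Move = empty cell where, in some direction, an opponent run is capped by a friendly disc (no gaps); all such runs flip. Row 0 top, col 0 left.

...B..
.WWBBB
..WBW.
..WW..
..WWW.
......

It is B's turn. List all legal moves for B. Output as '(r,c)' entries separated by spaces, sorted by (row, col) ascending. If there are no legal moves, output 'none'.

(0,0): no bracket -> illegal
(0,1): flips 1 -> legal
(0,2): no bracket -> illegal
(1,0): flips 2 -> legal
(2,0): no bracket -> illegal
(2,1): flips 2 -> legal
(2,5): flips 1 -> legal
(3,1): flips 1 -> legal
(3,4): flips 1 -> legal
(3,5): flips 1 -> legal
(4,1): flips 1 -> legal
(4,5): no bracket -> illegal
(5,1): flips 3 -> legal
(5,2): no bracket -> illegal
(5,3): flips 2 -> legal
(5,4): no bracket -> illegal
(5,5): no bracket -> illegal

Answer: (0,1) (1,0) (2,1) (2,5) (3,1) (3,4) (3,5) (4,1) (5,1) (5,3)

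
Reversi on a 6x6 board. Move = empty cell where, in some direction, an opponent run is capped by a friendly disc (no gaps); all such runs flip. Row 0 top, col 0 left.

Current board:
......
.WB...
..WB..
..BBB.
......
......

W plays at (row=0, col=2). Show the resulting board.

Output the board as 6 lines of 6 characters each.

Answer: ..W...
.WW...
..WB..
..BBB.
......
......

Derivation:
Place W at (0,2); scan 8 dirs for brackets.
Dir NW: edge -> no flip
Dir N: edge -> no flip
Dir NE: edge -> no flip
Dir W: first cell '.' (not opp) -> no flip
Dir E: first cell '.' (not opp) -> no flip
Dir SW: first cell 'W' (not opp) -> no flip
Dir S: opp run (1,2) capped by W -> flip
Dir SE: first cell '.' (not opp) -> no flip
All flips: (1,2)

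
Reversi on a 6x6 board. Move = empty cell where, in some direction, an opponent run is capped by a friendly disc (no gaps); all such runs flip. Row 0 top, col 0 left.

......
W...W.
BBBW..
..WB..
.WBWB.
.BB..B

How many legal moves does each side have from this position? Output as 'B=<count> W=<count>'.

-- B to move --
(0,0): flips 1 -> legal
(0,1): no bracket -> illegal
(0,3): no bracket -> illegal
(0,4): no bracket -> illegal
(0,5): no bracket -> illegal
(1,1): no bracket -> illegal
(1,2): no bracket -> illegal
(1,3): flips 1 -> legal
(1,5): no bracket -> illegal
(2,4): flips 1 -> legal
(2,5): no bracket -> illegal
(3,0): flips 1 -> legal
(3,1): flips 2 -> legal
(3,4): flips 1 -> legal
(4,0): flips 1 -> legal
(5,0): no bracket -> illegal
(5,3): flips 1 -> legal
(5,4): flips 2 -> legal
B mobility = 9
-- W to move --
(1,1): no bracket -> illegal
(1,2): flips 1 -> legal
(1,3): no bracket -> illegal
(2,4): no bracket -> illegal
(3,0): flips 1 -> legal
(3,1): no bracket -> illegal
(3,4): flips 1 -> legal
(3,5): no bracket -> illegal
(4,0): no bracket -> illegal
(4,5): flips 1 -> legal
(5,0): no bracket -> illegal
(5,3): no bracket -> illegal
(5,4): no bracket -> illegal
W mobility = 4

Answer: B=9 W=4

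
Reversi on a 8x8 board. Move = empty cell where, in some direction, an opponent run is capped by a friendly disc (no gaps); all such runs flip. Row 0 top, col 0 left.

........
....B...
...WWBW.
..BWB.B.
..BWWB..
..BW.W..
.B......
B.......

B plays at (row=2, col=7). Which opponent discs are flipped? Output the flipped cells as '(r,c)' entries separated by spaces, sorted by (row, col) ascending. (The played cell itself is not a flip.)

Answer: (2,6)

Derivation:
Dir NW: first cell '.' (not opp) -> no flip
Dir N: first cell '.' (not opp) -> no flip
Dir NE: edge -> no flip
Dir W: opp run (2,6) capped by B -> flip
Dir E: edge -> no flip
Dir SW: first cell 'B' (not opp) -> no flip
Dir S: first cell '.' (not opp) -> no flip
Dir SE: edge -> no flip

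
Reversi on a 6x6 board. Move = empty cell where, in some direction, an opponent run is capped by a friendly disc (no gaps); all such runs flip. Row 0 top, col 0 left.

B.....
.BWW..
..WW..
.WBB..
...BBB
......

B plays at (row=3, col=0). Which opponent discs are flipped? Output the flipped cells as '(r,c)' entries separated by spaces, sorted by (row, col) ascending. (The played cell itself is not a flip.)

Dir NW: edge -> no flip
Dir N: first cell '.' (not opp) -> no flip
Dir NE: first cell '.' (not opp) -> no flip
Dir W: edge -> no flip
Dir E: opp run (3,1) capped by B -> flip
Dir SW: edge -> no flip
Dir S: first cell '.' (not opp) -> no flip
Dir SE: first cell '.' (not opp) -> no flip

Answer: (3,1)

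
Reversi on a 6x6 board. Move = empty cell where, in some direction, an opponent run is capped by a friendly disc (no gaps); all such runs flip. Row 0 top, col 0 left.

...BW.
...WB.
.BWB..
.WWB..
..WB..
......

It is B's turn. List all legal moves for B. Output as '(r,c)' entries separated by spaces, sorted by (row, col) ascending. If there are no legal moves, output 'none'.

Answer: (0,5) (1,1) (1,2) (3,0) (4,1) (5,1)

Derivation:
(0,2): no bracket -> illegal
(0,5): flips 1 -> legal
(1,1): flips 1 -> legal
(1,2): flips 1 -> legal
(1,5): no bracket -> illegal
(2,0): no bracket -> illegal
(2,4): no bracket -> illegal
(3,0): flips 2 -> legal
(4,0): no bracket -> illegal
(4,1): flips 3 -> legal
(5,1): flips 1 -> legal
(5,2): no bracket -> illegal
(5,3): no bracket -> illegal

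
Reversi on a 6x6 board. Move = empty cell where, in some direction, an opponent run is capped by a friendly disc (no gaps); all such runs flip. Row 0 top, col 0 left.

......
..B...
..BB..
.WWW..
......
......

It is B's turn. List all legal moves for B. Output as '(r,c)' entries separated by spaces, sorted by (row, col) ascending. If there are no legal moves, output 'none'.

(2,0): no bracket -> illegal
(2,1): no bracket -> illegal
(2,4): no bracket -> illegal
(3,0): no bracket -> illegal
(3,4): no bracket -> illegal
(4,0): flips 1 -> legal
(4,1): flips 1 -> legal
(4,2): flips 1 -> legal
(4,3): flips 1 -> legal
(4,4): flips 1 -> legal

Answer: (4,0) (4,1) (4,2) (4,3) (4,4)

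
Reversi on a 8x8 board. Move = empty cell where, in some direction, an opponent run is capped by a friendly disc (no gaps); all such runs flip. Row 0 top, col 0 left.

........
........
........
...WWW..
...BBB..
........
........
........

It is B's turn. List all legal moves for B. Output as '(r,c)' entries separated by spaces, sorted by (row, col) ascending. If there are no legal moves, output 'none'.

Answer: (2,2) (2,3) (2,4) (2,5) (2,6)

Derivation:
(2,2): flips 1 -> legal
(2,3): flips 2 -> legal
(2,4): flips 1 -> legal
(2,5): flips 2 -> legal
(2,6): flips 1 -> legal
(3,2): no bracket -> illegal
(3,6): no bracket -> illegal
(4,2): no bracket -> illegal
(4,6): no bracket -> illegal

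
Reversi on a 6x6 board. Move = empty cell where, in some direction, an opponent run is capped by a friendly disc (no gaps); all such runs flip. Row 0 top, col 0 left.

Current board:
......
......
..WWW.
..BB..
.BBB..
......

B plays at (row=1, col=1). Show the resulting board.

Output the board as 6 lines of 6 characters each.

Place B at (1,1); scan 8 dirs for brackets.
Dir NW: first cell '.' (not opp) -> no flip
Dir N: first cell '.' (not opp) -> no flip
Dir NE: first cell '.' (not opp) -> no flip
Dir W: first cell '.' (not opp) -> no flip
Dir E: first cell '.' (not opp) -> no flip
Dir SW: first cell '.' (not opp) -> no flip
Dir S: first cell '.' (not opp) -> no flip
Dir SE: opp run (2,2) capped by B -> flip
All flips: (2,2)

Answer: ......
.B....
..BWW.
..BB..
.BBB..
......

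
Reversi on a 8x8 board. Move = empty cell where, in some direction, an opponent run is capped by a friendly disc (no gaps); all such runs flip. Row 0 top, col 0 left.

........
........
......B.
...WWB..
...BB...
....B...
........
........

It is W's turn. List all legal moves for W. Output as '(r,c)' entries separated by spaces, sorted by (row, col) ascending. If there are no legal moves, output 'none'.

(1,5): no bracket -> illegal
(1,6): no bracket -> illegal
(1,7): no bracket -> illegal
(2,4): no bracket -> illegal
(2,5): no bracket -> illegal
(2,7): no bracket -> illegal
(3,2): no bracket -> illegal
(3,6): flips 1 -> legal
(3,7): no bracket -> illegal
(4,2): no bracket -> illegal
(4,5): no bracket -> illegal
(4,6): no bracket -> illegal
(5,2): flips 1 -> legal
(5,3): flips 1 -> legal
(5,5): flips 1 -> legal
(6,3): no bracket -> illegal
(6,4): flips 2 -> legal
(6,5): no bracket -> illegal

Answer: (3,6) (5,2) (5,3) (5,5) (6,4)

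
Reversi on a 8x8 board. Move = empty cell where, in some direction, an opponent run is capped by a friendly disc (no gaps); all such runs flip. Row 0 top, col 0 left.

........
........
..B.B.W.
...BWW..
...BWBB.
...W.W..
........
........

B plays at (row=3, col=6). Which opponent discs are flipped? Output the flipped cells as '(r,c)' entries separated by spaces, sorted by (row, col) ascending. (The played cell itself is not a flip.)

Dir NW: first cell '.' (not opp) -> no flip
Dir N: opp run (2,6), next='.' -> no flip
Dir NE: first cell '.' (not opp) -> no flip
Dir W: opp run (3,5) (3,4) capped by B -> flip
Dir E: first cell '.' (not opp) -> no flip
Dir SW: first cell 'B' (not opp) -> no flip
Dir S: first cell 'B' (not opp) -> no flip
Dir SE: first cell '.' (not opp) -> no flip

Answer: (3,4) (3,5)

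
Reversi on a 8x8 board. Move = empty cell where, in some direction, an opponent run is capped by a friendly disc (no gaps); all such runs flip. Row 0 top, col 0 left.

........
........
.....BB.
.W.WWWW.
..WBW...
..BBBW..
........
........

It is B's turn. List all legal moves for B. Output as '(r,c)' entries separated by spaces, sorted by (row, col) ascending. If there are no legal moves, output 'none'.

Answer: (2,0) (2,3) (2,4) (3,2) (4,1) (4,5) (4,6) (4,7) (5,6)

Derivation:
(2,0): flips 2 -> legal
(2,1): no bracket -> illegal
(2,2): no bracket -> illegal
(2,3): flips 1 -> legal
(2,4): flips 2 -> legal
(2,7): no bracket -> illegal
(3,0): no bracket -> illegal
(3,2): flips 1 -> legal
(3,7): no bracket -> illegal
(4,0): no bracket -> illegal
(4,1): flips 1 -> legal
(4,5): flips 2 -> legal
(4,6): flips 1 -> legal
(4,7): flips 1 -> legal
(5,1): no bracket -> illegal
(5,6): flips 1 -> legal
(6,4): no bracket -> illegal
(6,5): no bracket -> illegal
(6,6): no bracket -> illegal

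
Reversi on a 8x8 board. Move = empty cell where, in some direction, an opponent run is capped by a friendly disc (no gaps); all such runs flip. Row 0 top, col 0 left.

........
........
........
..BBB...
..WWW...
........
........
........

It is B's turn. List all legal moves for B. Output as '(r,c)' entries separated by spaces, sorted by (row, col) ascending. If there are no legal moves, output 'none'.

(3,1): no bracket -> illegal
(3,5): no bracket -> illegal
(4,1): no bracket -> illegal
(4,5): no bracket -> illegal
(5,1): flips 1 -> legal
(5,2): flips 2 -> legal
(5,3): flips 1 -> legal
(5,4): flips 2 -> legal
(5,5): flips 1 -> legal

Answer: (5,1) (5,2) (5,3) (5,4) (5,5)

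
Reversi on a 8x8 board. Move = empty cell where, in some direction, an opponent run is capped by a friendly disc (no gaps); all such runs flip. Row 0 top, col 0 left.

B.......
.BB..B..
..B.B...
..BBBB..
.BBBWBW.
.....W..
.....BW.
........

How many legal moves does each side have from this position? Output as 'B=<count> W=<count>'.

-- B to move --
(3,6): no bracket -> illegal
(3,7): no bracket -> illegal
(4,7): flips 1 -> legal
(5,3): flips 1 -> legal
(5,4): flips 1 -> legal
(5,6): no bracket -> illegal
(5,7): flips 1 -> legal
(6,4): no bracket -> illegal
(6,7): flips 1 -> legal
(7,5): no bracket -> illegal
(7,6): no bracket -> illegal
(7,7): flips 3 -> legal
B mobility = 6
-- W to move --
(0,1): no bracket -> illegal
(0,2): no bracket -> illegal
(0,3): no bracket -> illegal
(0,4): no bracket -> illegal
(0,5): no bracket -> illegal
(0,6): no bracket -> illegal
(1,0): no bracket -> illegal
(1,3): flips 2 -> legal
(1,4): flips 2 -> legal
(1,6): no bracket -> illegal
(2,0): no bracket -> illegal
(2,1): no bracket -> illegal
(2,3): no bracket -> illegal
(2,5): flips 2 -> legal
(2,6): flips 1 -> legal
(3,0): no bracket -> illegal
(3,1): no bracket -> illegal
(3,6): no bracket -> illegal
(4,0): flips 3 -> legal
(5,0): no bracket -> illegal
(5,1): no bracket -> illegal
(5,2): no bracket -> illegal
(5,3): no bracket -> illegal
(5,4): no bracket -> illegal
(5,6): no bracket -> illegal
(6,4): flips 1 -> legal
(7,4): no bracket -> illegal
(7,5): flips 1 -> legal
(7,6): no bracket -> illegal
W mobility = 7

Answer: B=6 W=7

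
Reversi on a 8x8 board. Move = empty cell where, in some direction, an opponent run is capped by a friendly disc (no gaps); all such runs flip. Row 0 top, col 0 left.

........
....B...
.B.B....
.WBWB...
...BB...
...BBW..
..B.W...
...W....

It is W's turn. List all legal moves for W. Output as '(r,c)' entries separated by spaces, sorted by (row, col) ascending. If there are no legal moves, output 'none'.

(0,3): no bracket -> illegal
(0,4): no bracket -> illegal
(0,5): no bracket -> illegal
(1,0): no bracket -> illegal
(1,1): flips 1 -> legal
(1,2): no bracket -> illegal
(1,3): flips 1 -> legal
(1,5): no bracket -> illegal
(2,0): no bracket -> illegal
(2,2): no bracket -> illegal
(2,4): flips 3 -> legal
(2,5): no bracket -> illegal
(3,0): no bracket -> illegal
(3,5): flips 1 -> legal
(4,1): no bracket -> illegal
(4,2): flips 1 -> legal
(4,5): no bracket -> illegal
(5,1): flips 1 -> legal
(5,2): flips 2 -> legal
(6,1): no bracket -> illegal
(6,3): flips 2 -> legal
(6,5): no bracket -> illegal
(7,1): no bracket -> illegal
(7,2): no bracket -> illegal

Answer: (1,1) (1,3) (2,4) (3,5) (4,2) (5,1) (5,2) (6,3)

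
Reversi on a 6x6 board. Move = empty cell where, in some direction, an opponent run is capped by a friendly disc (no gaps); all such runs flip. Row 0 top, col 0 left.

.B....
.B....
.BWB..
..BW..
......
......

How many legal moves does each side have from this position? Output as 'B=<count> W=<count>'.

Answer: B=4 W=6

Derivation:
-- B to move --
(1,2): flips 1 -> legal
(1,3): no bracket -> illegal
(2,4): no bracket -> illegal
(3,1): no bracket -> illegal
(3,4): flips 1 -> legal
(4,2): no bracket -> illegal
(4,3): flips 1 -> legal
(4,4): flips 2 -> legal
B mobility = 4
-- W to move --
(0,0): flips 1 -> legal
(0,2): no bracket -> illegal
(1,0): no bracket -> illegal
(1,2): no bracket -> illegal
(1,3): flips 1 -> legal
(1,4): no bracket -> illegal
(2,0): flips 1 -> legal
(2,4): flips 1 -> legal
(3,0): no bracket -> illegal
(3,1): flips 1 -> legal
(3,4): no bracket -> illegal
(4,1): no bracket -> illegal
(4,2): flips 1 -> legal
(4,3): no bracket -> illegal
W mobility = 6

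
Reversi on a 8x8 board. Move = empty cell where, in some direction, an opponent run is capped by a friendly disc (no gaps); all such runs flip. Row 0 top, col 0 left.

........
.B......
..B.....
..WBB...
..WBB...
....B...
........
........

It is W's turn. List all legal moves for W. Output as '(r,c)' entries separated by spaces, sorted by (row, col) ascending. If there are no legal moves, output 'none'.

Answer: (1,2) (2,4) (3,5) (4,5) (6,5)

Derivation:
(0,0): no bracket -> illegal
(0,1): no bracket -> illegal
(0,2): no bracket -> illegal
(1,0): no bracket -> illegal
(1,2): flips 1 -> legal
(1,3): no bracket -> illegal
(2,0): no bracket -> illegal
(2,1): no bracket -> illegal
(2,3): no bracket -> illegal
(2,4): flips 1 -> legal
(2,5): no bracket -> illegal
(3,1): no bracket -> illegal
(3,5): flips 2 -> legal
(4,5): flips 2 -> legal
(5,2): no bracket -> illegal
(5,3): no bracket -> illegal
(5,5): no bracket -> illegal
(6,3): no bracket -> illegal
(6,4): no bracket -> illegal
(6,5): flips 2 -> legal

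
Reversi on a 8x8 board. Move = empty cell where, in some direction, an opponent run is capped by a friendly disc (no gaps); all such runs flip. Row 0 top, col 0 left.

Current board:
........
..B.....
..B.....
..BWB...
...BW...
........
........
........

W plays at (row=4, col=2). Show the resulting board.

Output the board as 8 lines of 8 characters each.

Answer: ........
..B.....
..B.....
..BWB...
..WWW...
........
........
........

Derivation:
Place W at (4,2); scan 8 dirs for brackets.
Dir NW: first cell '.' (not opp) -> no flip
Dir N: opp run (3,2) (2,2) (1,2), next='.' -> no flip
Dir NE: first cell 'W' (not opp) -> no flip
Dir W: first cell '.' (not opp) -> no flip
Dir E: opp run (4,3) capped by W -> flip
Dir SW: first cell '.' (not opp) -> no flip
Dir S: first cell '.' (not opp) -> no flip
Dir SE: first cell '.' (not opp) -> no flip
All flips: (4,3)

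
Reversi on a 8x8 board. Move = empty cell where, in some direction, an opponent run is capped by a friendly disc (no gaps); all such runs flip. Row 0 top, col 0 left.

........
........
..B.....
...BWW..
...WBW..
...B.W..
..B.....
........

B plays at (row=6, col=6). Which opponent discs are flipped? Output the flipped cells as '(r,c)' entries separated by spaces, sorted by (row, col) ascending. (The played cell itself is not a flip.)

Answer: (5,5)

Derivation:
Dir NW: opp run (5,5) capped by B -> flip
Dir N: first cell '.' (not opp) -> no flip
Dir NE: first cell '.' (not opp) -> no flip
Dir W: first cell '.' (not opp) -> no flip
Dir E: first cell '.' (not opp) -> no flip
Dir SW: first cell '.' (not opp) -> no flip
Dir S: first cell '.' (not opp) -> no flip
Dir SE: first cell '.' (not opp) -> no flip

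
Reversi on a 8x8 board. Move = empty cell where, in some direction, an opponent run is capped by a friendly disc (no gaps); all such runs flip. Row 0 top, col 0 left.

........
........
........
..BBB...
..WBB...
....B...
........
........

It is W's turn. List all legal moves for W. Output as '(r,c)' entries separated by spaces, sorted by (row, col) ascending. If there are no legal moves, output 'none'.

Answer: (2,2) (2,4) (4,5)

Derivation:
(2,1): no bracket -> illegal
(2,2): flips 1 -> legal
(2,3): no bracket -> illegal
(2,4): flips 1 -> legal
(2,5): no bracket -> illegal
(3,1): no bracket -> illegal
(3,5): no bracket -> illegal
(4,1): no bracket -> illegal
(4,5): flips 2 -> legal
(5,2): no bracket -> illegal
(5,3): no bracket -> illegal
(5,5): no bracket -> illegal
(6,3): no bracket -> illegal
(6,4): no bracket -> illegal
(6,5): no bracket -> illegal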